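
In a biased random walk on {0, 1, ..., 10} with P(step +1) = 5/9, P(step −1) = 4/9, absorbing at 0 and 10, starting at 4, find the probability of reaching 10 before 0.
P(hit 10 before 0) = (1 − (4/5)^4) / (1 − (4/5)^10) = 640625/968561

Let u_k denote P(reach 10 before 0 | start at k). Boundary: u_0 = 0, u_10 = 1. Recurrence: u_k = 5/9·u_{k+1} + 4/9·u_{k-1} for 1 ≤ k ≤ 9. Try u_k = A + B·r^k with r = q/p = (4/9)/(5/9) = 4/5. Substitution satisfies the recurrence; boundary conditions give:
  u_k = (1 − r^k) / (1 − r^N) = (1 − (4/5)^4) / (1 − (4/5)^10) = 640625/968561.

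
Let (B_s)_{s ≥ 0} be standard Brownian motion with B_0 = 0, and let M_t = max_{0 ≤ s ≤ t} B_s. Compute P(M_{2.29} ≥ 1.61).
P(M_{2.29} ≥ 1.61) = 2·P(B_{2.29} ≥ 1.61) = 2(1 − Φ(1.61/√2.29)) ≈ 0.2874

By the reflection principle for Brownian motion, P(M_t ≥ a) = 2 · P(B_t ≥ a) for a ≥ 0. Since B_t ~ N(0, t), P(B_t ≥ 1.61) = 1 − Φ(1.61/√t) = 1 − Φ(1.61/√2.29) = 1 − Φ(1.0639). So
  P(M_{2.29} ≥ 1.61) = 2(1 − Φ(1.0639)) ≈ 0.2874.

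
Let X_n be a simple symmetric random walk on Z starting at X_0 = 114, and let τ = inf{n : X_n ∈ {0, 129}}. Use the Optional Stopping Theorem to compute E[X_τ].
E[X_τ] = 114

X_n is a martingale and τ is a bounded-mean stopping time (indeed τ is finite a.s. with bounded expectation since the walk is in a bounded region). By the OST, E[X_τ] = E[X_0] = 114. Equivalently: E[X_τ] = 129 · P(hit 129 first) + 0 · P(hit 0 first) = 129 · (114/129) = 114.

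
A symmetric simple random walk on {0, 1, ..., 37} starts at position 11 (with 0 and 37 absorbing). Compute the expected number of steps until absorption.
E[τ | X_0 = 11] = 286

Let v_k = E[τ | X_0 = k]. Boundary: v_0 = v_37 = 0. Recurrence: v_k = 1 + (v_{k-1} + v_{k+1})/2 for 1 ≤ k ≤ 36. The particular solution to v_k − (v_{k-1} + v_{k+1})/2 = 1 is v_k = −k^2. Adding homogeneous solution A + B k and matching boundaries gives v_k = k (37 − k). Substituting k = 11: v_11 = 11 · 26 = 286.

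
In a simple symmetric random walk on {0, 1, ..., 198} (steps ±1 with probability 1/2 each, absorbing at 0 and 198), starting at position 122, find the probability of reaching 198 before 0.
P(hit 198 before 0) = 122/198 = 61/99

Let u_k = P(hit 198 before 0 | start at k). Then u_0 = 0, u_198 = 1, and u_k = u_{k-1}/2 + u_{k+1}/2 for 1 ≤ k ≤ 197. This harmonic recurrence is solved by u_k = k/198, giving u_122 = 122/198 = 61/99.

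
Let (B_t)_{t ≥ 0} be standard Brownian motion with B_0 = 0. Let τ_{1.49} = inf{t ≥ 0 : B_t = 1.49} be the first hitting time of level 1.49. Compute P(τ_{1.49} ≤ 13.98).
P(τ_{1.49} ≤ 13.98) = 2(1 − Φ(1.49/√13.98)) = 2(1 − Φ(0.3985)) ≈ 0.6903

By the reflection principle for standard BM, P(τ_b ≤ t) = 2 · P(B_t ≥ b). Since B_t ~ N(0, t), P(B_t ≥ 1.49) = 1 − Φ(1.49/√t) = 1 − Φ(1.49/√13.98) = 1 − Φ(0.3985) ≈ 0.34513. Doubling: P(τ_{1.49} ≤ 13.98) ≈ 2 · 0.34513 = 0.69026 ≈ 0.6903.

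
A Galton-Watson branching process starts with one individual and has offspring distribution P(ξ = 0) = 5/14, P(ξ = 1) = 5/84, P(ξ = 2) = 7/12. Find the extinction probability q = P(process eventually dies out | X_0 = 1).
q = 30/49

The pgf is f(s) = 5/14 + 5/84·s + 7/12·s². The extinction probability q is the smallest fixed point of f in [0, 1]. Setting s = f(s):
  7/12·s² + (5/84 − 1)·s + 5/14 = 0
  7/12·s² − (5/14 + 7/12)·s + 5/14 = 0
which factors as (s − 1)·(7/12·s − 5/14) = 0, giving roots s = 1 and s = (5/14)/(7/12) = 30/49.
Mean offspring μ = 5/84 + 2·7/12 = 103/84 > 1 (supercritical), so q < 1. The extinction probability is the smaller root: q = (5/14)/(7/12) = 30/49.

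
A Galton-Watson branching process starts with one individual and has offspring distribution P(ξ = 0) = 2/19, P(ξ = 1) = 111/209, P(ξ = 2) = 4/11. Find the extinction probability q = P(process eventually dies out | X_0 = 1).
q = 11/38

The pgf is f(s) = 2/19 + 111/209·s + 4/11·s². The extinction probability q is the smallest fixed point of f in [0, 1]. Setting s = f(s):
  4/11·s² + (111/209 − 1)·s + 2/19 = 0
  4/11·s² − (2/19 + 4/11)·s + 2/19 = 0
which factors as (s − 1)·(4/11·s − 2/19) = 0, giving roots s = 1 and s = (2/19)/(4/11) = 11/38.
Mean offspring μ = 111/209 + 2·4/11 = 263/209 > 1 (supercritical), so q < 1. The extinction probability is the smaller root: q = (2/19)/(4/11) = 11/38.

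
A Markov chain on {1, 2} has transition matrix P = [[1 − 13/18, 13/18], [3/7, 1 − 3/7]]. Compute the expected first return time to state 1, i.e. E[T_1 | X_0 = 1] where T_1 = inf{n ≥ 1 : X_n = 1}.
E[T_1 | X_0 = 1] = 1/π_1 = 145/54

For an irreducible recurrent Markov chain with stationary distribution π, E[T_i | X_0 = i] = 1/π_i (Kac's formula). Here π_1 = (3/7)/(13/18 + 3/7) = (3/7)/(145/126) = 54/145, so E[T_1 | X_0 = 1] = 1/π_1 = (13/18 + 3/7)/(3/7) = (145/126)/(3/7) = 145/54.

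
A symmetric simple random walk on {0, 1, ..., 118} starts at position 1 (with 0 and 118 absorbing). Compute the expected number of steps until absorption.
E[τ | X_0 = 1] = 117

Let v_k = E[τ | X_0 = k]. Boundary: v_0 = v_118 = 0. Recurrence: v_k = 1 + (v_{k-1} + v_{k+1})/2 for 1 ≤ k ≤ 117. The particular solution to v_k − (v_{k-1} + v_{k+1})/2 = 1 is v_k = −k^2. Adding homogeneous solution A + B k and matching boundaries gives v_k = k (118 − k). Substituting k = 1: v_1 = 1 · 117 = 117.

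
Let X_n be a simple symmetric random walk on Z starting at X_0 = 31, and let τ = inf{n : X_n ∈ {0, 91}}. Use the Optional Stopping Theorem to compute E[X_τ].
E[X_τ] = 31

X_n is a martingale and τ is a bounded-mean stopping time (indeed τ is finite a.s. with bounded expectation since the walk is in a bounded region). By the OST, E[X_τ] = E[X_0] = 31. Equivalently: E[X_τ] = 91 · P(hit 91 first) + 0 · P(hit 0 first) = 91 · (31/91) = 31.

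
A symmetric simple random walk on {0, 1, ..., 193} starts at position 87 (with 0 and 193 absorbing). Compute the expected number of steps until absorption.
E[τ | X_0 = 87] = 9222

Let v_k = E[τ | X_0 = k]. Boundary: v_0 = v_193 = 0. Recurrence: v_k = 1 + (v_{k-1} + v_{k+1})/2 for 1 ≤ k ≤ 192. The particular solution to v_k − (v_{k-1} + v_{k+1})/2 = 1 is v_k = −k^2. Adding homogeneous solution A + B k and matching boundaries gives v_k = k (193 − k). Substituting k = 87: v_87 = 87 · 106 = 9222.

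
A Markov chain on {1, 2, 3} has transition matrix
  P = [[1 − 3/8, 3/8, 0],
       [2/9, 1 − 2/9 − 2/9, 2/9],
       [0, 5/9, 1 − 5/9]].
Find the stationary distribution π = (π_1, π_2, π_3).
π = (80/269, 135/269, 54/269)

This is a birth-death chain on three states, which satisfies detailed balance: π_1 · P_{12} = π_2 · P_{21} and π_2 · P_{23} = π_3 · P_{32}.
From π_1 · 3/8 = π_2 · 2/9: π_2/π_1 = (3/8)/(2/9) = 27/16.
From π_2 · 2/9 = π_3 · 5/9: π_3/π_2 = (2/9)/(5/9) = 2/5.
Take π_1 proportional to 1; then unnormalized π = (1, 27/16, 27/40). Normalize by dividing by the sum 269/80:
  π = (80/269, 135/269, 54/269).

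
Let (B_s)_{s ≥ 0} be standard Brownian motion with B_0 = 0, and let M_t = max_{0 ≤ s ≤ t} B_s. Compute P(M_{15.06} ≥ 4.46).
P(M_{15.06} ≥ 4.46) = 2·P(B_{15.06} ≥ 4.46) = 2(1 − Φ(4.46/√15.06)) ≈ 0.2504

By the reflection principle for Brownian motion, P(M_t ≥ a) = 2 · P(B_t ≥ a) for a ≥ 0. Since B_t ~ N(0, t), P(B_t ≥ 4.46) = 1 − Φ(4.46/√t) = 1 − Φ(4.46/√15.06) = 1 − Φ(1.1493). So
  P(M_{15.06} ≥ 4.46) = 2(1 − Φ(1.1493)) ≈ 0.2504.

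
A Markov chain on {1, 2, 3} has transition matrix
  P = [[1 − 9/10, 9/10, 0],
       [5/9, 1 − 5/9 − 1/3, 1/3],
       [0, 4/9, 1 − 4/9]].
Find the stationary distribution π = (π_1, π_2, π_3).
π = (200/767, 324/767, 243/767)

This is a birth-death chain on three states, which satisfies detailed balance: π_1 · P_{12} = π_2 · P_{21} and π_2 · P_{23} = π_3 · P_{32}.
From π_1 · 9/10 = π_2 · 5/9: π_2/π_1 = (9/10)/(5/9) = 81/50.
From π_2 · 1/3 = π_3 · 4/9: π_3/π_2 = (1/3)/(4/9) = 3/4.
Take π_1 proportional to 1; then unnormalized π = (1, 81/50, 243/200). Normalize by dividing by the sum 767/200:
  π = (200/767, 324/767, 243/767).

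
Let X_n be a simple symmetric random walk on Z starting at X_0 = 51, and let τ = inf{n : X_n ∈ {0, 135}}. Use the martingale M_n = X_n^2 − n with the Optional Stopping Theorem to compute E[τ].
E[τ] = 4284

M_n = X_n^2 − n is a martingale (since E[X_{n+1}^2 | F_n] = X_n^2 + 1). By OST (τ has finite mean in a bounded region), E[M_τ] = E[M_0] = X_0^2 − 0 = 51^2 = 2601. Also E[M_τ] = E[X_τ^2] − E[τ]. The walk exits at 0 or 135, with P(hit 135 first) = 51/135, so E[X_τ^2] = 135^2 · 51/135 + 0 = 6885. Thus E[τ] = E[X_τ^2] − E[M_τ] = 6885 − 2601 = 4284 = 51(135 − 51) = 4284.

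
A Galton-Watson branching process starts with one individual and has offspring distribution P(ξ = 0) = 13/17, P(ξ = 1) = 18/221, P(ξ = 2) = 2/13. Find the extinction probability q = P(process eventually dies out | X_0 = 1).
q = 1

Mean offspring μ = 0·13/17 + 1·18/221 + 2·2/13 = 86/221 ≤ 1. For μ ≤ 1 with offspring not concentrated at 1, the Galton-Watson process goes extinct almost surely, so q = 1.
(Algebraic check: The pgf is f(s) = 13/17 + 18/221·s + 2/13·s². The extinction probability q is the smallest fixed point of f in [0, 1]. Setting s = f(s):
  2/13·s² + (18/221 − 1)·s + 13/17 = 0
  2/13·s² − (13/17 + 2/13)·s + 13/17 = 0
which factors as (s − 1)·(2/13·s − 13/17) = 0, giving roots s = 1 and s = (13/17)/(2/13) = 169/34. Since 169/34 ≥ 1, the smallest root in [0, 1] is s = 1.)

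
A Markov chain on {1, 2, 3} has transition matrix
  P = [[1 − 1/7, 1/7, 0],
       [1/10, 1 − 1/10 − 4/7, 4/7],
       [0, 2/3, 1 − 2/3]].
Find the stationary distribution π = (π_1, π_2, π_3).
π = (49/179, 70/179, 60/179)

This is a birth-death chain on three states, which satisfies detailed balance: π_1 · P_{12} = π_2 · P_{21} and π_2 · P_{23} = π_3 · P_{32}.
From π_1 · 1/7 = π_2 · 1/10: π_2/π_1 = (1/7)/(1/10) = 10/7.
From π_2 · 4/7 = π_3 · 2/3: π_3/π_2 = (4/7)/(2/3) = 6/7.
Take π_1 proportional to 1; then unnormalized π = (1, 10/7, 60/49). Normalize by dividing by the sum 179/49:
  π = (49/179, 70/179, 60/179).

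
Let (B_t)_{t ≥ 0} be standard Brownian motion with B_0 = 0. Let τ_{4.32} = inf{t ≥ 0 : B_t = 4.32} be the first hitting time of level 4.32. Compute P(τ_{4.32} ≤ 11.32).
P(τ_{4.32} ≤ 11.32) = 2(1 − Φ(4.32/√11.32)) = 2(1 − Φ(1.2840)) ≈ 0.1991

By the reflection principle for standard BM, P(τ_b ≤ t) = 2 · P(B_t ≥ b). Since B_t ~ N(0, t), P(B_t ≥ 4.32) = 1 − Φ(4.32/√t) = 1 − Φ(4.32/√11.32) = 1 − Φ(1.2840) ≈ 0.09957. Doubling: P(τ_{4.32} ≤ 11.32) ≈ 2 · 0.09957 = 0.19914 ≈ 0.1991.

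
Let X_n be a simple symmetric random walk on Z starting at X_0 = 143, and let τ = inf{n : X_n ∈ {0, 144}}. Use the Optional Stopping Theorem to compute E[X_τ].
E[X_τ] = 143

X_n is a martingale and τ is a bounded-mean stopping time (indeed τ is finite a.s. with bounded expectation since the walk is in a bounded region). By the OST, E[X_τ] = E[X_0] = 143. Equivalently: E[X_τ] = 144 · P(hit 144 first) + 0 · P(hit 0 first) = 144 · (143/144) = 143.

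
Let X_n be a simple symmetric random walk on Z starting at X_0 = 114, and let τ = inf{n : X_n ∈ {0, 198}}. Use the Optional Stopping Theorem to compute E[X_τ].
E[X_τ] = 114

X_n is a martingale and τ is a bounded-mean stopping time (indeed τ is finite a.s. with bounded expectation since the walk is in a bounded region). By the OST, E[X_τ] = E[X_0] = 114. Equivalently: E[X_τ] = 198 · P(hit 198 first) + 0 · P(hit 0 first) = 198 · (114/198) = 114.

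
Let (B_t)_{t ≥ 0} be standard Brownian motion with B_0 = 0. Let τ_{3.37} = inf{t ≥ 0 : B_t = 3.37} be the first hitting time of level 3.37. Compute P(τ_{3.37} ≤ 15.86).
P(τ_{3.37} ≤ 15.86) = 2(1 − Φ(3.37/√15.86)) = 2(1 − Φ(0.8462)) ≈ 0.3974

By the reflection principle for standard BM, P(τ_b ≤ t) = 2 · P(B_t ≥ b). Since B_t ~ N(0, t), P(B_t ≥ 3.37) = 1 − Φ(3.37/√t) = 1 − Φ(3.37/√15.86) = 1 − Φ(0.8462) ≈ 0.19872. Doubling: P(τ_{3.37} ≤ 15.86) ≈ 2 · 0.19872 = 0.39744 ≈ 0.3974.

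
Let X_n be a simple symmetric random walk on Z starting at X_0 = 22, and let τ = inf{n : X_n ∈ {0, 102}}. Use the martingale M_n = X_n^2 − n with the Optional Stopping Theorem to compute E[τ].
E[τ] = 1760

M_n = X_n^2 − n is a martingale (since E[X_{n+1}^2 | F_n] = X_n^2 + 1). By OST (τ has finite mean in a bounded region), E[M_τ] = E[M_0] = X_0^2 − 0 = 22^2 = 484. Also E[M_τ] = E[X_τ^2] − E[τ]. The walk exits at 0 or 102, with P(hit 102 first) = 22/102, so E[X_τ^2] = 102^2 · 22/102 + 0 = 2244. Thus E[τ] = E[X_τ^2] − E[M_τ] = 2244 − 484 = 1760 = 22(102 − 22) = 1760.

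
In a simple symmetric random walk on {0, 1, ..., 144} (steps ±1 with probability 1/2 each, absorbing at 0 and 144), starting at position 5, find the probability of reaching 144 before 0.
P(hit 144 before 0) = 5/144

Let u_k = P(hit 144 before 0 | start at k). Then u_0 = 0, u_144 = 1, and u_k = u_{k-1}/2 + u_{k+1}/2 for 1 ≤ k ≤ 143. This harmonic recurrence is solved by u_k = k/144, giving u_5 = 5/144.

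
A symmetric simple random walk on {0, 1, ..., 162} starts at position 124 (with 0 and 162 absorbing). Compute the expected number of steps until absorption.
E[τ | X_0 = 124] = 4712

Let v_k = E[τ | X_0 = k]. Boundary: v_0 = v_162 = 0. Recurrence: v_k = 1 + (v_{k-1} + v_{k+1})/2 for 1 ≤ k ≤ 161. The particular solution to v_k − (v_{k-1} + v_{k+1})/2 = 1 is v_k = −k^2. Adding homogeneous solution A + B k and matching boundaries gives v_k = k (162 − k). Substituting k = 124: v_124 = 124 · 38 = 4712.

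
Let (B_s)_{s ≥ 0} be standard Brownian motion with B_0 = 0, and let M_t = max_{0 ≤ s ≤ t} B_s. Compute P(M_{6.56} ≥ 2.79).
P(M_{6.56} ≥ 2.79) = 2·P(B_{6.56} ≥ 2.79) = 2(1 − Φ(2.79/√6.56)) ≈ 0.2760

By the reflection principle for Brownian motion, P(M_t ≥ a) = 2 · P(B_t ≥ a) for a ≥ 0. Since B_t ~ N(0, t), P(B_t ≥ 2.79) = 1 − Φ(2.79/√t) = 1 − Φ(2.79/√6.56) = 1 − Φ(1.0893). So
  P(M_{6.56} ≥ 2.79) = 2(1 − Φ(1.0893)) ≈ 0.2760.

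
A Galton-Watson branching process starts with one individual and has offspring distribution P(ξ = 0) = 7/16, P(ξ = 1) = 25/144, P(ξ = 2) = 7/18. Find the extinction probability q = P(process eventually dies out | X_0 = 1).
q = 1

Mean offspring μ = 0·7/16 + 1·25/144 + 2·7/18 = 137/144 ≤ 1. For μ ≤ 1 with offspring not concentrated at 1, the Galton-Watson process goes extinct almost surely, so q = 1.
(Algebraic check: The pgf is f(s) = 7/16 + 25/144·s + 7/18·s². The extinction probability q is the smallest fixed point of f in [0, 1]. Setting s = f(s):
  7/18·s² + (25/144 − 1)·s + 7/16 = 0
  7/18·s² − (7/16 + 7/18)·s + 7/16 = 0
which factors as (s − 1)·(7/18·s − 7/16) = 0, giving roots s = 1 and s = (7/16)/(7/18) = 9/8. Since 9/8 ≥ 1, the smallest root in [0, 1] is s = 1.)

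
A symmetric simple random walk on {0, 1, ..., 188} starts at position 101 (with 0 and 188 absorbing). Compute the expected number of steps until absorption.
E[τ | X_0 = 101] = 8787

Let v_k = E[τ | X_0 = k]. Boundary: v_0 = v_188 = 0. Recurrence: v_k = 1 + (v_{k-1} + v_{k+1})/2 for 1 ≤ k ≤ 187. The particular solution to v_k − (v_{k-1} + v_{k+1})/2 = 1 is v_k = −k^2. Adding homogeneous solution A + B k and matching boundaries gives v_k = k (188 − k). Substituting k = 101: v_101 = 101 · 87 = 8787.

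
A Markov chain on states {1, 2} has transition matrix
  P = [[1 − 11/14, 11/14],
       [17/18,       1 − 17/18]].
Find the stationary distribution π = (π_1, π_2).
π_1 = 119/218, π_2 = 99/218

Solve πP = π with π_1 + π_2 = 1. From πP = π: π_1 · (1 − 11/14) + π_2 · 17/18 = π_1 ⇒ π_2 · 17/18 = π_1 · 11/14 ⇒ π_2/π_1 = (11/14)/(17/18) = 99/119. Together with π_1 + π_2 = 1:
  π_1 = (17/18)/(11/14 + 17/18) = (17/18)/(109/63) = 119/218,
  π_2 = (11/14)/(11/14 + 17/18) = (11/14)/(109/63) = 99/218.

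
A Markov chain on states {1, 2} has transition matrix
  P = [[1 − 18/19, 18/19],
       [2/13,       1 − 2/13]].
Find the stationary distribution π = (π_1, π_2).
π_1 = 19/136, π_2 = 117/136

Solve πP = π with π_1 + π_2 = 1. From πP = π: π_1 · (1 − 18/19) + π_2 · 2/13 = π_1 ⇒ π_2 · 2/13 = π_1 · 18/19 ⇒ π_2/π_1 = (18/19)/(2/13) = 117/19. Together with π_1 + π_2 = 1:
  π_1 = (2/13)/(18/19 + 2/13) = (2/13)/(272/247) = 19/136,
  π_2 = (18/19)/(18/19 + 2/13) = (18/19)/(272/247) = 117/136.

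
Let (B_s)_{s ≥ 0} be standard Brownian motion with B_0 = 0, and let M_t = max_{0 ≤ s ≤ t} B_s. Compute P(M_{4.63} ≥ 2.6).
P(M_{4.63} ≥ 2.6) = 2·P(B_{4.63} ≥ 2.6) = 2(1 − Φ(2.6/√4.63)) ≈ 0.2269

By the reflection principle for Brownian motion, P(M_t ≥ a) = 2 · P(B_t ≥ a) for a ≥ 0. Since B_t ~ N(0, t), P(B_t ≥ 2.6) = 1 − Φ(2.6/√t) = 1 − Φ(2.6/√4.63) = 1 − Φ(1.2083). So
  P(M_{4.63} ≥ 2.6) = 2(1 − Φ(1.2083)) ≈ 0.2269.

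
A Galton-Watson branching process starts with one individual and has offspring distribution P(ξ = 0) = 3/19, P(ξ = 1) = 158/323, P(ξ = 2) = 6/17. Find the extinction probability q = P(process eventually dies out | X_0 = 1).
q = 17/38

The pgf is f(s) = 3/19 + 158/323·s + 6/17·s². The extinction probability q is the smallest fixed point of f in [0, 1]. Setting s = f(s):
  6/17·s² + (158/323 − 1)·s + 3/19 = 0
  6/17·s² − (3/19 + 6/17)·s + 3/19 = 0
which factors as (s − 1)·(6/17·s − 3/19) = 0, giving roots s = 1 and s = (3/19)/(6/17) = 17/38.
Mean offspring μ = 158/323 + 2·6/17 = 386/323 > 1 (supercritical), so q < 1. The extinction probability is the smaller root: q = (3/19)/(6/17) = 17/38.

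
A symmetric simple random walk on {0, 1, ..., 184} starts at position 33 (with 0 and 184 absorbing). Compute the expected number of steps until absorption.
E[τ | X_0 = 33] = 4983

Let v_k = E[τ | X_0 = k]. Boundary: v_0 = v_184 = 0. Recurrence: v_k = 1 + (v_{k-1} + v_{k+1})/2 for 1 ≤ k ≤ 183. The particular solution to v_k − (v_{k-1} + v_{k+1})/2 = 1 is v_k = −k^2. Adding homogeneous solution A + B k and matching boundaries gives v_k = k (184 − k). Substituting k = 33: v_33 = 33 · 151 = 4983.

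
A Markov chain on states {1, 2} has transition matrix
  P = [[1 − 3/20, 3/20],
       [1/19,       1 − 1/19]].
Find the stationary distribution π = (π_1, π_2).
π_1 = 20/77, π_2 = 57/77

Solve πP = π with π_1 + π_2 = 1. From πP = π: π_1 · (1 − 3/20) + π_2 · 1/19 = π_1 ⇒ π_2 · 1/19 = π_1 · 3/20 ⇒ π_2/π_1 = (3/20)/(1/19) = 57/20. Together with π_1 + π_2 = 1:
  π_1 = (1/19)/(3/20 + 1/19) = (1/19)/(77/380) = 20/77,
  π_2 = (3/20)/(3/20 + 1/19) = (3/20)/(77/380) = 57/77.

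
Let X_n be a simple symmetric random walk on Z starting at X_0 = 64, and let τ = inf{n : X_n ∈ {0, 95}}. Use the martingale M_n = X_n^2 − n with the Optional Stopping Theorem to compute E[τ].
E[τ] = 1984

M_n = X_n^2 − n is a martingale (since E[X_{n+1}^2 | F_n] = X_n^2 + 1). By OST (τ has finite mean in a bounded region), E[M_τ] = E[M_0] = X_0^2 − 0 = 64^2 = 4096. Also E[M_τ] = E[X_τ^2] − E[τ]. The walk exits at 0 or 95, with P(hit 95 first) = 64/95, so E[X_τ^2] = 95^2 · 64/95 + 0 = 6080. Thus E[τ] = E[X_τ^2] − E[M_τ] = 6080 − 4096 = 1984 = 64(95 − 64) = 1984.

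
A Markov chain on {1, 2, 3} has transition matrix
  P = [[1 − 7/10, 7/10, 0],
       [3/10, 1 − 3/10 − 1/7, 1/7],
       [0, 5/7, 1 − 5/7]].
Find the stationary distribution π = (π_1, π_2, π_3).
π = (5/19, 35/57, 7/57)

This is a birth-death chain on three states, which satisfies detailed balance: π_1 · P_{12} = π_2 · P_{21} and π_2 · P_{23} = π_3 · P_{32}.
From π_1 · 7/10 = π_2 · 3/10: π_2/π_1 = (7/10)/(3/10) = 7/3.
From π_2 · 1/7 = π_3 · 5/7: π_3/π_2 = (1/7)/(5/7) = 1/5.
Take π_1 proportional to 1; then unnormalized π = (1, 7/3, 7/15). Normalize by dividing by the sum 19/5:
  π = (5/19, 35/57, 7/57).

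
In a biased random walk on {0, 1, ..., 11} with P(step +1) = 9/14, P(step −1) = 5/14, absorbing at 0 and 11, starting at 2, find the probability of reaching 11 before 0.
P(hit 11 before 0) = (1 − (5/9)^2) / (1 − (5/9)^11) = 5423886846/7833057871

Let u_k denote P(reach 11 before 0 | start at k). Boundary: u_0 = 0, u_11 = 1. Recurrence: u_k = 9/14·u_{k+1} + 5/14·u_{k-1} for 1 ≤ k ≤ 10. Try u_k = A + B·r^k with r = q/p = (5/14)/(9/14) = 5/9. Substitution satisfies the recurrence; boundary conditions give:
  u_k = (1 − r^k) / (1 − r^N) = (1 − (5/9)^2) / (1 − (5/9)^11) = 5423886846/7833057871.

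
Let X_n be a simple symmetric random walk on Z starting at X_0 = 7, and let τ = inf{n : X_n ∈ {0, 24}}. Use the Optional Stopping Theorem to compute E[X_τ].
E[X_τ] = 7

X_n is a martingale and τ is a bounded-mean stopping time (indeed τ is finite a.s. with bounded expectation since the walk is in a bounded region). By the OST, E[X_τ] = E[X_0] = 7. Equivalently: E[X_τ] = 24 · P(hit 24 first) + 0 · P(hit 0 first) = 24 · (7/24) = 7.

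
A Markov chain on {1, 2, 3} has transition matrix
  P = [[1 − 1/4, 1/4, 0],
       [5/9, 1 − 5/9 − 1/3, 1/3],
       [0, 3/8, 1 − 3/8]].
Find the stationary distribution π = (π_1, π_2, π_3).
π = (20/37, 9/37, 8/37)

This is a birth-death chain on three states, which satisfies detailed balance: π_1 · P_{12} = π_2 · P_{21} and π_2 · P_{23} = π_3 · P_{32}.
From π_1 · 1/4 = π_2 · 5/9: π_2/π_1 = (1/4)/(5/9) = 9/20.
From π_2 · 1/3 = π_3 · 3/8: π_3/π_2 = (1/3)/(3/8) = 8/9.
Take π_1 proportional to 1; then unnormalized π = (1, 9/20, 2/5). Normalize by dividing by the sum 37/20:
  π = (20/37, 9/37, 8/37).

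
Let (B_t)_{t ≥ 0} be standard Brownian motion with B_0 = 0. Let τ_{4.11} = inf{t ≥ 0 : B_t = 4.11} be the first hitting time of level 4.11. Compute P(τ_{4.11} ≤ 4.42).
P(τ_{4.11} ≤ 4.42) = 2(1 − Φ(4.11/√4.42)) = 2(1 − Φ(1.9549)) ≈ 0.0506

By the reflection principle for standard BM, P(τ_b ≤ t) = 2 · P(B_t ≥ b). Since B_t ~ N(0, t), P(B_t ≥ 4.11) = 1 − Φ(4.11/√t) = 1 − Φ(4.11/√4.42) = 1 − Φ(1.9549) ≈ 0.02530. Doubling: P(τ_{4.11} ≤ 4.42) ≈ 2 · 0.02530 = 0.05060 ≈ 0.0506.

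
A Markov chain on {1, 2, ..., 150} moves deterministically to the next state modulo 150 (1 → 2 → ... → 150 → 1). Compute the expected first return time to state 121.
E[T_121 | X_0 = 121] = 150

The chain cycles deterministically, so starting at state 121 it returns in exactly 150 steps. Equivalently, the stationary distribution is uniform π_j = 1/150 for every state j, so by Kac's formula E[T_121] = 1/π_121 = 150.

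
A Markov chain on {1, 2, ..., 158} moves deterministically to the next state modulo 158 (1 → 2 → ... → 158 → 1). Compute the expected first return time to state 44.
E[T_44 | X_0 = 44] = 158

The chain cycles deterministically, so starting at state 44 it returns in exactly 158 steps. Equivalently, the stationary distribution is uniform π_j = 1/158 for every state j, so by Kac's formula E[T_44] = 1/π_44 = 158.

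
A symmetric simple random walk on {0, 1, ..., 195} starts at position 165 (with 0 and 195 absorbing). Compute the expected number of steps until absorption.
E[τ | X_0 = 165] = 4950

Let v_k = E[τ | X_0 = k]. Boundary: v_0 = v_195 = 0. Recurrence: v_k = 1 + (v_{k-1} + v_{k+1})/2 for 1 ≤ k ≤ 194. The particular solution to v_k − (v_{k-1} + v_{k+1})/2 = 1 is v_k = −k^2. Adding homogeneous solution A + B k and matching boundaries gives v_k = k (195 − k). Substituting k = 165: v_165 = 165 · 30 = 4950.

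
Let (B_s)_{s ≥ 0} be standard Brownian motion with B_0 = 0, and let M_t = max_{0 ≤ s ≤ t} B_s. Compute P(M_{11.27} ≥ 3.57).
P(M_{11.27} ≥ 3.57) = 2·P(B_{11.27} ≥ 3.57) = 2(1 − Φ(3.57/√11.27)) ≈ 0.2876

By the reflection principle for Brownian motion, P(M_t ≥ a) = 2 · P(B_t ≥ a) for a ≥ 0. Since B_t ~ N(0, t), P(B_t ≥ 3.57) = 1 − Φ(3.57/√t) = 1 − Φ(3.57/√11.27) = 1 − Φ(1.0634). So
  P(M_{11.27} ≥ 3.57) = 2(1 − Φ(1.0634)) ≈ 0.2876.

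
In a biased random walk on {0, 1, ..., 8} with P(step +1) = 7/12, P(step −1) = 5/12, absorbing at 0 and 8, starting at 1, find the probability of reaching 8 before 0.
P(hit 8 before 0) = (1 − (5/7)^1) / (1 − (5/7)^8) = 823543/2687088

Let u_k denote P(reach 8 before 0 | start at k). Boundary: u_0 = 0, u_8 = 1. Recurrence: u_k = 7/12·u_{k+1} + 5/12·u_{k-1} for 1 ≤ k ≤ 7. Try u_k = A + B·r^k with r = q/p = (5/12)/(7/12) = 5/7. Substitution satisfies the recurrence; boundary conditions give:
  u_k = (1 − r^k) / (1 − r^N) = (1 − (5/7)^1) / (1 − (5/7)^8) = 823543/2687088.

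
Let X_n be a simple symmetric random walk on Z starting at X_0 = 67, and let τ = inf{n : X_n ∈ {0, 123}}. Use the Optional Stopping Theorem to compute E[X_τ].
E[X_τ] = 67

X_n is a martingale and τ is a bounded-mean stopping time (indeed τ is finite a.s. with bounded expectation since the walk is in a bounded region). By the OST, E[X_τ] = E[X_0] = 67. Equivalently: E[X_τ] = 123 · P(hit 123 first) + 0 · P(hit 0 first) = 123 · (67/123) = 67.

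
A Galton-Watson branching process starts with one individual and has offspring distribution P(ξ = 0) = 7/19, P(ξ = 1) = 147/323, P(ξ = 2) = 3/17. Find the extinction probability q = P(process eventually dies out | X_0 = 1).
q = 1

Mean offspring μ = 0·7/19 + 1·147/323 + 2·3/17 = 261/323 ≤ 1. For μ ≤ 1 with offspring not concentrated at 1, the Galton-Watson process goes extinct almost surely, so q = 1.
(Algebraic check: The pgf is f(s) = 7/19 + 147/323·s + 3/17·s². The extinction probability q is the smallest fixed point of f in [0, 1]. Setting s = f(s):
  3/17·s² + (147/323 − 1)·s + 7/19 = 0
  3/17·s² − (7/19 + 3/17)·s + 7/19 = 0
which factors as (s − 1)·(3/17·s − 7/19) = 0, giving roots s = 1 and s = (7/19)/(3/17) = 119/57. Since 119/57 ≥ 1, the smallest root in [0, 1] is s = 1.)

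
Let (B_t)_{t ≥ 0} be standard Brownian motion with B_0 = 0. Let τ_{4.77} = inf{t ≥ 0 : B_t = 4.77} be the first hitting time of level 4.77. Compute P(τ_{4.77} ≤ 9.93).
P(τ_{4.77} ≤ 9.93) = 2(1 − Φ(4.77/√9.93)) = 2(1 − Φ(1.5137)) ≈ 0.1301

By the reflection principle for standard BM, P(τ_b ≤ t) = 2 · P(B_t ≥ b). Since B_t ~ N(0, t), P(B_t ≥ 4.77) = 1 − Φ(4.77/√t) = 1 − Φ(4.77/√9.93) = 1 − Φ(1.5137) ≈ 0.06505. Doubling: P(τ_{4.77} ≤ 9.93) ≈ 2 · 0.06505 = 0.13010 ≈ 0.1301.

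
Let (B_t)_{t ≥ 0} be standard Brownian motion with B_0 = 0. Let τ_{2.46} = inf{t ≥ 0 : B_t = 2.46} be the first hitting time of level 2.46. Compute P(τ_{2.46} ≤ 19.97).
P(τ_{2.46} ≤ 19.97) = 2(1 − Φ(2.46/√19.97)) = 2(1 − Φ(0.5505)) ≈ 0.5820

By the reflection principle for standard BM, P(τ_b ≤ t) = 2 · P(B_t ≥ b). Since B_t ~ N(0, t), P(B_t ≥ 2.46) = 1 − Φ(2.46/√t) = 1 − Φ(2.46/√19.97) = 1 − Φ(0.5505) ≈ 0.29099. Doubling: P(τ_{2.46} ≤ 19.97) ≈ 2 · 0.29099 = 0.58198 ≈ 0.5820.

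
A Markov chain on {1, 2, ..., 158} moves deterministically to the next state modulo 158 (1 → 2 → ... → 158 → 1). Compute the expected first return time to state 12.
E[T_12 | X_0 = 12] = 158

The chain cycles deterministically, so starting at state 12 it returns in exactly 158 steps. Equivalently, the stationary distribution is uniform π_j = 1/158 for every state j, so by Kac's formula E[T_12] = 1/π_12 = 158.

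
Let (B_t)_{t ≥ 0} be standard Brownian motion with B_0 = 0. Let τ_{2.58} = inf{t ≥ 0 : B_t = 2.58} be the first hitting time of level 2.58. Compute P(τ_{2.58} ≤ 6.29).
P(τ_{2.58} ≤ 6.29) = 2(1 − Φ(2.58/√6.29)) = 2(1 − Φ(1.0287)) ≈ 0.3036

By the reflection principle for standard BM, P(τ_b ≤ t) = 2 · P(B_t ≥ b). Since B_t ~ N(0, t), P(B_t ≥ 2.58) = 1 − Φ(2.58/√t) = 1 − Φ(2.58/√6.29) = 1 − Φ(1.0287) ≈ 0.15181. Doubling: P(τ_{2.58} ≤ 6.29) ≈ 2 · 0.15181 = 0.30362 ≈ 0.3036.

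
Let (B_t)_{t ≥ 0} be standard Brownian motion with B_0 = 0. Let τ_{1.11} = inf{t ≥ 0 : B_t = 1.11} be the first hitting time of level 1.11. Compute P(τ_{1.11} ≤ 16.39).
P(τ_{1.11} ≤ 16.39) = 2(1 − Φ(1.11/√16.39)) = 2(1 − Φ(0.2742)) ≈ 0.7839

By the reflection principle for standard BM, P(τ_b ≤ t) = 2 · P(B_t ≥ b). Since B_t ~ N(0, t), P(B_t ≥ 1.11) = 1 − Φ(1.11/√t) = 1 − Φ(1.11/√16.39) = 1 − Φ(0.2742) ≈ 0.39197. Doubling: P(τ_{1.11} ≤ 16.39) ≈ 2 · 0.39197 = 0.78394 ≈ 0.7839.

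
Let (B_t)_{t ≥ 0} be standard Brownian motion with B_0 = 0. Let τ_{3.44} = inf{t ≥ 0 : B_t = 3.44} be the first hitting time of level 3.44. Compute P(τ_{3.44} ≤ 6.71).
P(τ_{3.44} ≤ 6.71) = 2(1 − Φ(3.44/√6.71)) = 2(1 − Φ(1.3280)) ≈ 0.1842

By the reflection principle for standard BM, P(τ_b ≤ t) = 2 · P(B_t ≥ b). Since B_t ~ N(0, t), P(B_t ≥ 3.44) = 1 − Φ(3.44/√t) = 1 − Φ(3.44/√6.71) = 1 − Φ(1.3280) ≈ 0.09209. Doubling: P(τ_{3.44} ≤ 6.71) ≈ 2 · 0.09209 = 0.18418 ≈ 0.1842.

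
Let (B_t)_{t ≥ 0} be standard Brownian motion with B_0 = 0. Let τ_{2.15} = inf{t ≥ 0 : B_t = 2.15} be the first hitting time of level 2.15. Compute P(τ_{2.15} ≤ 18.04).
P(τ_{2.15} ≤ 18.04) = 2(1 − Φ(2.15/√18.04)) = 2(1 − Φ(0.5062)) ≈ 0.6127

By the reflection principle for standard BM, P(τ_b ≤ t) = 2 · P(B_t ≥ b). Since B_t ~ N(0, t), P(B_t ≥ 2.15) = 1 − Φ(2.15/√t) = 1 − Φ(2.15/√18.04) = 1 − Φ(0.5062) ≈ 0.30636. Doubling: P(τ_{2.15} ≤ 18.04) ≈ 2 · 0.30636 = 0.61272 ≈ 0.6127.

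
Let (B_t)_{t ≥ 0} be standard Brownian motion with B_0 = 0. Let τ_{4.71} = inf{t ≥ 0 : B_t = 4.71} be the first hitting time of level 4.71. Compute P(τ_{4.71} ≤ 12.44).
P(τ_{4.71} ≤ 12.44) = 2(1 − Φ(4.71/√12.44)) = 2(1 − Φ(1.3354)) ≈ 0.1817

By the reflection principle for standard BM, P(τ_b ≤ t) = 2 · P(B_t ≥ b). Since B_t ~ N(0, t), P(B_t ≥ 4.71) = 1 − Φ(4.71/√t) = 1 − Φ(4.71/√12.44) = 1 − Φ(1.3354) ≈ 0.09087. Doubling: P(τ_{4.71} ≤ 12.44) ≈ 2 · 0.09087 = 0.18174 ≈ 0.1817.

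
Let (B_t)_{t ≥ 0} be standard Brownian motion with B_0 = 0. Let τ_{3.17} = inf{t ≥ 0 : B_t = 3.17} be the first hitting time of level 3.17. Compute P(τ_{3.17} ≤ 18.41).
P(τ_{3.17} ≤ 18.41) = 2(1 − Φ(3.17/√18.41)) = 2(1 − Φ(0.7388)) ≈ 0.4600

By the reflection principle for standard BM, P(τ_b ≤ t) = 2 · P(B_t ≥ b). Since B_t ~ N(0, t), P(B_t ≥ 3.17) = 1 − Φ(3.17/√t) = 1 − Φ(3.17/√18.41) = 1 − Φ(0.7388) ≈ 0.23001. Doubling: P(τ_{3.17} ≤ 18.41) ≈ 2 · 0.23001 = 0.46002 ≈ 0.4600.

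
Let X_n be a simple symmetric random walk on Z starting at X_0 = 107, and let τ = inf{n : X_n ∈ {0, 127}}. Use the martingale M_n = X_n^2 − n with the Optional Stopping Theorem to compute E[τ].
E[τ] = 2140

M_n = X_n^2 − n is a martingale (since E[X_{n+1}^2 | F_n] = X_n^2 + 1). By OST (τ has finite mean in a bounded region), E[M_τ] = E[M_0] = X_0^2 − 0 = 107^2 = 11449. Also E[M_τ] = E[X_τ^2] − E[τ]. The walk exits at 0 or 127, with P(hit 127 first) = 107/127, so E[X_τ^2] = 127^2 · 107/127 + 0 = 13589. Thus E[τ] = E[X_τ^2] − E[M_τ] = 13589 − 11449 = 2140 = 107(127 − 107) = 2140.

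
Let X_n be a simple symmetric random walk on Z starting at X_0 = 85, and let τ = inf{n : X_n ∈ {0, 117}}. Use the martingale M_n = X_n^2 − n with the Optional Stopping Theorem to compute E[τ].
E[τ] = 2720

M_n = X_n^2 − n is a martingale (since E[X_{n+1}^2 | F_n] = X_n^2 + 1). By OST (τ has finite mean in a bounded region), E[M_τ] = E[M_0] = X_0^2 − 0 = 85^2 = 7225. Also E[M_τ] = E[X_τ^2] − E[τ]. The walk exits at 0 or 117, with P(hit 117 first) = 85/117, so E[X_τ^2] = 117^2 · 85/117 + 0 = 9945. Thus E[τ] = E[X_τ^2] − E[M_τ] = 9945 − 7225 = 2720 = 85(117 − 85) = 2720.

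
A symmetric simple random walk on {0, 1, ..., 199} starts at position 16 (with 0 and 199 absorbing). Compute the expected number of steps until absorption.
E[τ | X_0 = 16] = 2928

Let v_k = E[τ | X_0 = k]. Boundary: v_0 = v_199 = 0. Recurrence: v_k = 1 + (v_{k-1} + v_{k+1})/2 for 1 ≤ k ≤ 198. The particular solution to v_k − (v_{k-1} + v_{k+1})/2 = 1 is v_k = −k^2. Adding homogeneous solution A + B k and matching boundaries gives v_k = k (199 − k). Substituting k = 16: v_16 = 16 · 183 = 2928.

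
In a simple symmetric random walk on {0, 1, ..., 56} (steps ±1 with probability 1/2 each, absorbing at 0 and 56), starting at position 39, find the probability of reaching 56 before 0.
P(hit 56 before 0) = 39/56

Let u_k = P(hit 56 before 0 | start at k). Then u_0 = 0, u_56 = 1, and u_k = u_{k-1}/2 + u_{k+1}/2 for 1 ≤ k ≤ 55. This harmonic recurrence is solved by u_k = k/56, giving u_39 = 39/56.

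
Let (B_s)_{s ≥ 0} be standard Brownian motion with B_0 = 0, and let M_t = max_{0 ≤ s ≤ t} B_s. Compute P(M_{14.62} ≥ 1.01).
P(M_{14.62} ≥ 1.01) = 2·P(B_{14.62} ≥ 1.01) = 2(1 − Φ(1.01/√14.62)) ≈ 0.7917

By the reflection principle for Brownian motion, P(M_t ≥ a) = 2 · P(B_t ≥ a) for a ≥ 0. Since B_t ~ N(0, t), P(B_t ≥ 1.01) = 1 − Φ(1.01/√t) = 1 − Φ(1.01/√14.62) = 1 − Φ(0.2641). So
  P(M_{14.62} ≥ 1.01) = 2(1 − Φ(0.2641)) ≈ 0.7917.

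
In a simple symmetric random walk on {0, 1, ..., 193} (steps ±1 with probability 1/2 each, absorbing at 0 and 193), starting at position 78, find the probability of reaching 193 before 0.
P(hit 193 before 0) = 78/193

Let u_k = P(hit 193 before 0 | start at k). Then u_0 = 0, u_193 = 1, and u_k = u_{k-1}/2 + u_{k+1}/2 for 1 ≤ k ≤ 192. This harmonic recurrence is solved by u_k = k/193, giving u_78 = 78/193.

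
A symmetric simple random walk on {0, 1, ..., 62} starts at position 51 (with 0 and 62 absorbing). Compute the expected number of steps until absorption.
E[τ | X_0 = 51] = 561

Let v_k = E[τ | X_0 = k]. Boundary: v_0 = v_62 = 0. Recurrence: v_k = 1 + (v_{k-1} + v_{k+1})/2 for 1 ≤ k ≤ 61. The particular solution to v_k − (v_{k-1} + v_{k+1})/2 = 1 is v_k = −k^2. Adding homogeneous solution A + B k and matching boundaries gives v_k = k (62 − k). Substituting k = 51: v_51 = 51 · 11 = 561.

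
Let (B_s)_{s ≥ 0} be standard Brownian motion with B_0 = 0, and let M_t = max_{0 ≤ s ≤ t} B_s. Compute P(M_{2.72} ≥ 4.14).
P(M_{2.72} ≥ 4.14) = 2·P(B_{2.72} ≥ 4.14) = 2(1 − Φ(4.14/√2.72)) ≈ 0.0121

By the reflection principle for Brownian motion, P(M_t ≥ a) = 2 · P(B_t ≥ a) for a ≥ 0. Since B_t ~ N(0, t), P(B_t ≥ 4.14) = 1 − Φ(4.14/√t) = 1 − Φ(4.14/√2.72) = 1 − Φ(2.5102). So
  P(M_{2.72} ≥ 4.14) = 2(1 − Φ(2.5102)) ≈ 0.0121.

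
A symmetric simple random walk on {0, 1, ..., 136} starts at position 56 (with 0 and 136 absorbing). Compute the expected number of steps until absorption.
E[τ | X_0 = 56] = 4480

Let v_k = E[τ | X_0 = k]. Boundary: v_0 = v_136 = 0. Recurrence: v_k = 1 + (v_{k-1} + v_{k+1})/2 for 1 ≤ k ≤ 135. The particular solution to v_k − (v_{k-1} + v_{k+1})/2 = 1 is v_k = −k^2. Adding homogeneous solution A + B k and matching boundaries gives v_k = k (136 − k). Substituting k = 56: v_56 = 56 · 80 = 4480.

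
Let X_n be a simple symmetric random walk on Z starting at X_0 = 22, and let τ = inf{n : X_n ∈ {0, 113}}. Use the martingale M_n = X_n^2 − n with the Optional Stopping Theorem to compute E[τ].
E[τ] = 2002

M_n = X_n^2 − n is a martingale (since E[X_{n+1}^2 | F_n] = X_n^2 + 1). By OST (τ has finite mean in a bounded region), E[M_τ] = E[M_0] = X_0^2 − 0 = 22^2 = 484. Also E[M_τ] = E[X_τ^2] − E[τ]. The walk exits at 0 or 113, with P(hit 113 first) = 22/113, so E[X_τ^2] = 113^2 · 22/113 + 0 = 2486. Thus E[τ] = E[X_τ^2] − E[M_τ] = 2486 − 484 = 2002 = 22(113 − 22) = 2002.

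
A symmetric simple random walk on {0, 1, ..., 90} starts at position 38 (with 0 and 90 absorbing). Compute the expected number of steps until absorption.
E[τ | X_0 = 38] = 1976

Let v_k = E[τ | X_0 = k]. Boundary: v_0 = v_90 = 0. Recurrence: v_k = 1 + (v_{k-1} + v_{k+1})/2 for 1 ≤ k ≤ 89. The particular solution to v_k − (v_{k-1} + v_{k+1})/2 = 1 is v_k = −k^2. Adding homogeneous solution A + B k and matching boundaries gives v_k = k (90 − k). Substituting k = 38: v_38 = 38 · 52 = 1976.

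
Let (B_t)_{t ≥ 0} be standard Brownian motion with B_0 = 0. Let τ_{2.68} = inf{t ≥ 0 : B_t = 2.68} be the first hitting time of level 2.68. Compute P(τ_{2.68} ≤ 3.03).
P(τ_{2.68} ≤ 3.03) = 2(1 − Φ(2.68/√3.03)) = 2(1 − Φ(1.5396)) ≈ 0.1237

By the reflection principle for standard BM, P(τ_b ≤ t) = 2 · P(B_t ≥ b). Since B_t ~ N(0, t), P(B_t ≥ 2.68) = 1 − Φ(2.68/√t) = 1 − Φ(2.68/√3.03) = 1 − Φ(1.5396) ≈ 0.06183. Doubling: P(τ_{2.68} ≤ 3.03) ≈ 2 · 0.06183 = 0.12366 ≈ 0.1237.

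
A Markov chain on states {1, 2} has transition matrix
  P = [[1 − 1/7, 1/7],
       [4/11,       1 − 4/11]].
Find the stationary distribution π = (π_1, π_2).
π_1 = 28/39, π_2 = 11/39

Solve πP = π with π_1 + π_2 = 1. From πP = π: π_1 · (1 − 1/7) + π_2 · 4/11 = π_1 ⇒ π_2 · 4/11 = π_1 · 1/7 ⇒ π_2/π_1 = (1/7)/(4/11) = 11/28. Together with π_1 + π_2 = 1:
  π_1 = (4/11)/(1/7 + 4/11) = (4/11)/(39/77) = 28/39,
  π_2 = (1/7)/(1/7 + 4/11) = (1/7)/(39/77) = 11/39.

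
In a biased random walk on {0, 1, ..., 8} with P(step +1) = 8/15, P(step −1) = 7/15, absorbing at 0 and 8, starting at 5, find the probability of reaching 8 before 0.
P(hit 8 before 0) = (1 − (7/8)^5) / (1 − (7/8)^8) = 8172032/11012415

Let u_k denote P(reach 8 before 0 | start at k). Boundary: u_0 = 0, u_8 = 1. Recurrence: u_k = 8/15·u_{k+1} + 7/15·u_{k-1} for 1 ≤ k ≤ 7. Try u_k = A + B·r^k with r = q/p = (7/15)/(8/15) = 7/8. Substitution satisfies the recurrence; boundary conditions give:
  u_k = (1 − r^k) / (1 − r^N) = (1 − (7/8)^5) / (1 − (7/8)^8) = 8172032/11012415.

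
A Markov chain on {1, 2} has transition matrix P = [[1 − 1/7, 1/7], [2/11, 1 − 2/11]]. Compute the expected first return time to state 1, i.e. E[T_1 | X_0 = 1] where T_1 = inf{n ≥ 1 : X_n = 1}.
E[T_1 | X_0 = 1] = 1/π_1 = 25/14

For an irreducible recurrent Markov chain with stationary distribution π, E[T_i | X_0 = i] = 1/π_i (Kac's formula). Here π_1 = (2/11)/(1/7 + 2/11) = (2/11)/(25/77) = 14/25, so E[T_1 | X_0 = 1] = 1/π_1 = (1/7 + 2/11)/(2/11) = (25/77)/(2/11) = 25/14.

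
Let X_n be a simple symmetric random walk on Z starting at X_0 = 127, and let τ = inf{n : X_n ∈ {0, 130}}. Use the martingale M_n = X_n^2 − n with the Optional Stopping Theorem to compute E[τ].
E[τ] = 381

M_n = X_n^2 − n is a martingale (since E[X_{n+1}^2 | F_n] = X_n^2 + 1). By OST (τ has finite mean in a bounded region), E[M_τ] = E[M_0] = X_0^2 − 0 = 127^2 = 16129. Also E[M_τ] = E[X_τ^2] − E[τ]. The walk exits at 0 or 130, with P(hit 130 first) = 127/130, so E[X_τ^2] = 130^2 · 127/130 + 0 = 16510. Thus E[τ] = E[X_τ^2] − E[M_τ] = 16510 − 16129 = 381 = 127(130 − 127) = 381.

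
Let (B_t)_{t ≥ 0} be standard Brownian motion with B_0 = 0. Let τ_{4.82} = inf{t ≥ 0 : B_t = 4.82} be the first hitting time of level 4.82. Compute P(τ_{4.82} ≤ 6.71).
P(τ_{4.82} ≤ 6.71) = 2(1 − Φ(4.82/√6.71)) = 2(1 − Φ(1.8607)) ≈ 0.0628

By the reflection principle for standard BM, P(τ_b ≤ t) = 2 · P(B_t ≥ b). Since B_t ~ N(0, t), P(B_t ≥ 4.82) = 1 − Φ(4.82/√t) = 1 − Φ(4.82/√6.71) = 1 − Φ(1.8607) ≈ 0.03139. Doubling: P(τ_{4.82} ≤ 6.71) ≈ 2 · 0.03139 = 0.06278 ≈ 0.0628.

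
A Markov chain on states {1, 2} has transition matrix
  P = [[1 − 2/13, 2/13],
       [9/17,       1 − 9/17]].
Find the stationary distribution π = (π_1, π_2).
π_1 = 117/151, π_2 = 34/151

Solve πP = π with π_1 + π_2 = 1. From πP = π: π_1 · (1 − 2/13) + π_2 · 9/17 = π_1 ⇒ π_2 · 9/17 = π_1 · 2/13 ⇒ π_2/π_1 = (2/13)/(9/17) = 34/117. Together with π_1 + π_2 = 1:
  π_1 = (9/17)/(2/13 + 9/17) = (9/17)/(151/221) = 117/151,
  π_2 = (2/13)/(2/13 + 9/17) = (2/13)/(151/221) = 34/151.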